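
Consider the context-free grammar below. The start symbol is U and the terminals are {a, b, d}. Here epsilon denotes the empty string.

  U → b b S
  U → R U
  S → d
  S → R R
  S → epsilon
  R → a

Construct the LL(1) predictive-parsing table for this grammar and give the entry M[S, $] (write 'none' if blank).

FIRST(R) = {a}
FIRST(U) = {a, b}  (via R U)
FIRST(S) = {epsilon, a, d}  (via R R)
FOLLOW(U) includes $ since U is the start symbol.
FOLLOW(U): in U→R U, the suffix after U is empty (adds nothing new). Thus FOLLOW(U) = {$}.
FOLLOW(S): in U→b b S, the suffix after S is empty, so FOLLOW(S) ⊇ FOLLOW(U) = {$}. Thus FOLLOW(S) = {$}.
For S → d: FIRST(d) = {d}, so it goes in M[S, t] for t ∈ {d}.
For S → R R: FIRST(R R) = {a}, so it goes in M[S, t] for t ∈ {a}.
For S → epsilon: FIRST(epsilon) = {epsilon}, so it goes in M[S, t] for t ∈ {}; since epsilon ∈ FIRST, also for every t ∈ FOLLOW(S) = {$}.

S → epsilon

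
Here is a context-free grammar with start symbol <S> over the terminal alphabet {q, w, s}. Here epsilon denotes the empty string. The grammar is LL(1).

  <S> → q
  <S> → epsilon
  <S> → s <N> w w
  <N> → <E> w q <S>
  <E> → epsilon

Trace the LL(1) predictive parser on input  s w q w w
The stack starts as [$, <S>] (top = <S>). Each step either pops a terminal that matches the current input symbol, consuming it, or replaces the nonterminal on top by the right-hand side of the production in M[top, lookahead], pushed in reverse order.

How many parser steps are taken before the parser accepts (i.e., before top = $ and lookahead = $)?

     Stack              Input        Action
  1  $ <S>              s w q w w $  expand <S> → s <N> w w
  2  $ w w <N> s        s w q w w $  match s
  3  $ w w <N>          w q w w $    expand <N> → <E> w q <S>
  4  $ w w <S> q w <E>  w q w w $    expand <E> → epsilon
  5  $ w w <S> q w      w q w w $    match w
  6  $ w w <S> q        q w w $      match q
  7  $ w w <S>          w w $        expand <S> → epsilon
  8  $ w w              w w $        match w
  9  $ w                w $          match w
Accept reached after 9 steps.

9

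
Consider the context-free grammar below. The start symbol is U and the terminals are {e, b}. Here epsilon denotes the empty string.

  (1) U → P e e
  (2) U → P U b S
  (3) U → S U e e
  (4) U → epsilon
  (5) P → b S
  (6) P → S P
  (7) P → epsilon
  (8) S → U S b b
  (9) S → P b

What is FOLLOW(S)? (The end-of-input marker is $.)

{$, b, e}

FIRST(U) = {epsilon, b, e}  (via P e e, P U b S, S U e e)
FIRST(P) = {epsilon, b, e}  (via S P)
FIRST(S) = {b, e}  (via U S b b, P b)
FOLLOW(U) includes $ since U is the start symbol.
FOLLOW(U): in U→P U b S, U is followed by b S with FIRST {b}; in U→S U e e, U is followed by e e with FIRST {e}; in S→U S b b, U is followed by S b b with FIRST {b, e}. Thus FOLLOW(U) = {$, b, e}.
FOLLOW(P): in U→P e e, P is followed by e e with FIRST {e}; in U→P U b S, P is followed by U b S with FIRST {b, e}; in P→S P, the suffix after P is empty (adds nothing new); in S→P b, P is followed by b with FIRST {b}. Thus FOLLOW(P) = {b, e}.
FOLLOW(S): in U→P U b S, the suffix after S is empty, so FOLLOW(S) ⊇ FOLLOW(U) = {$, b, e}; in U→S U e e, S is followed by U e e with FIRST {b, e}; in P→b S, the suffix after S is empty, so FOLLOW(S) ⊇ FOLLOW(P) = {b, e}; in P→S P, S is followed by P with FIRST {epsilon, b, e}; in P→S P, the suffix after S is nullable, so FOLLOW(S) ⊇ FOLLOW(P) = {b, e}; in S→U S b b, S is followed by b b with FIRST {b}. Thus FOLLOW(S) = {$, b, e}.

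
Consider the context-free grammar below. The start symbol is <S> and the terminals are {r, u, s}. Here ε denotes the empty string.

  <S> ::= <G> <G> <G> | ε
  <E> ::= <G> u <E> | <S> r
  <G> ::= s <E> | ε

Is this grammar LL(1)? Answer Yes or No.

No

FIRST(<S>) = {ε, s}
FIRST(<E>) = {r, s, u}
FIRST(<G>) = {ε, s}
FOLLOW(<S>) = {$, r}
FOLLOW(<E>) = {$, r, s, u}
FOLLOW(<G>) = {$, r, s, u}
Cell M[<E>, s] receives both <E> ::= <G> u <E> and <E> ::= <S> r — the grammar is not LL(1).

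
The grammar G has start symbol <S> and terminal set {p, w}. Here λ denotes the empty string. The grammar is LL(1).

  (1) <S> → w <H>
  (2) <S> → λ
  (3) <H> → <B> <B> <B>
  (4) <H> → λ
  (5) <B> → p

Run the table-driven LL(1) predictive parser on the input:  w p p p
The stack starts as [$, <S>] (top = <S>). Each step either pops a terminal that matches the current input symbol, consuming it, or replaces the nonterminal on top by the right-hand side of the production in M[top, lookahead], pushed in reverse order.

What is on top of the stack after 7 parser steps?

step 1: stack=$ <S>  input=w p p p $  — expand <S> → w <H>
step 2: stack=$ <H> w  input=w p p p $  — match w
step 3: stack=$ <H>  input=p p p $  — expand <H> → <B> <B> <B>
step 4: stack=$ <B> <B> <B>  input=p p p $  — expand <B> → p
step 5: stack=$ <B> <B> p  input=p p p $  — match p
step 6: stack=$ <B> <B>  input=p p $  — expand <B> → p
step 7: stack=$ <B> p  input=p p $  — match p
Stack after step 7: $ <B> (top = <B>).

<B>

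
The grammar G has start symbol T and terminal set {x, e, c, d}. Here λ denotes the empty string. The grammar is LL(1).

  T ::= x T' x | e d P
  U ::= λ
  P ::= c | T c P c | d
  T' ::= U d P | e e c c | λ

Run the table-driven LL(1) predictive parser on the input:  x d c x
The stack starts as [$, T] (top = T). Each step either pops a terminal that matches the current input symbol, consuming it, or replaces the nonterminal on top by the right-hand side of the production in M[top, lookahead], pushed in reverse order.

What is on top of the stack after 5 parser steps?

P

     Stack      Input      Action
  1  $ T        x d c x $  expand T ::= x T' x
  2  $ x T' x   x d c x $  match x
  3  $ x T'     d c x $    expand T' ::= U d P
  4  $ x P d U  d c x $    expand U ::= λ
  5  $ x P d    d c x $    match d
Stack after step 5: $ x P (top = P).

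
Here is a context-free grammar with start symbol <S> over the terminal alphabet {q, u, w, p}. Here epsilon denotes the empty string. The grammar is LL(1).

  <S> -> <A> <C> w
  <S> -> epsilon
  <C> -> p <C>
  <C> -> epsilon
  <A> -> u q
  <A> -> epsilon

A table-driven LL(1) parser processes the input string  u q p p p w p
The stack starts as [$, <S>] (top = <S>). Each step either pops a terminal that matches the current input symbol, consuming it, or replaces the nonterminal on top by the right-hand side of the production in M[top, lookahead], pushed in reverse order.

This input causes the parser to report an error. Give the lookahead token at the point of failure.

p

step 1: stack=$ <S>  input=u q p p p w p $  — expand <S> -> <A> <C> w
step 2: stack=$ w <C> <A>  input=u q p p p w p $  — expand <A> -> u q
step 3: stack=$ w <C> q u  input=u q p p p w p $  — match u
step 4: stack=$ w <C> q  input=q p p p w p $  — match q
step 5: stack=$ w <C>  input=p p p w p $  — expand <C> -> p <C>
step 6: stack=$ w <C> p  input=p p p w p $  — match p
step 7: stack=$ w <C>  input=p p w p $  — expand <C> -> p <C>
step 8: stack=$ w <C> p  input=p p w p $  — match p
step 9: stack=$ w <C>  input=p w p $  — expand <C> -> p <C>
step 10: stack=$ w <C> p  input=p w p $  — match p
step 11: stack=$ w <C>  input=w p $  — expand <C> -> epsilon
step 12: stack=$ w  input=w p $  — match w
step 13: stack=$  input=p $  — error: stack empty but input remains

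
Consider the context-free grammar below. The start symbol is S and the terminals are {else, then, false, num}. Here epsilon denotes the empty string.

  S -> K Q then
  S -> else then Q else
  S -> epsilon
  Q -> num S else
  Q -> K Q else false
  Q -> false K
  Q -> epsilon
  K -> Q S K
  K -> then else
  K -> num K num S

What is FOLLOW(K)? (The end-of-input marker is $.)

{else, false, num, then}

FIRST(S) = {epsilon, else, false, num, then}  (via K Q then)
FIRST(Q) = {epsilon, else, false, num, then}  (via K Q else false)
FIRST(K) = {else, false, num, then}  (via Q S K)
FOLLOW(S) includes $ since S is the start symbol.
FOLLOW(Q): in S->K Q then, Q is followed by then with FIRST {then}; in S->else then Q else, Q is followed by else with FIRST {else}; in Q->K Q else false, Q is followed by else false with FIRST {else}; in K->Q S K, Q is followed by S K with FIRST {else, false, num, then}. Thus FOLLOW(Q) = {else, false, num, then}.
FOLLOW(K): in S->K Q then, K is followed by Q then with FIRST {else, false, num, then}; in Q->K Q else false, K is followed by Q else false with FIRST {else, false, num, then}; in Q->false K, the suffix after K is empty, so FOLLOW(K) ⊇ FOLLOW(Q) = {else, false, num, then}; in K->Q S K, the suffix after K is empty (adds nothing new); in K->num K num S, K is followed by num S with FIRST {num}. Thus FOLLOW(K) = {else, false, num, then}.
FOLLOW(S): in Q->num S else, S is followed by else with FIRST {else}; in K->Q S K, S is followed by K with FIRST {else, false, num, then}; in K->num K num S, the suffix after S is empty, so FOLLOW(S) ⊇ FOLLOW(K) = {else, false, num, then}. Thus FOLLOW(S) = {$, else, false, num, then}.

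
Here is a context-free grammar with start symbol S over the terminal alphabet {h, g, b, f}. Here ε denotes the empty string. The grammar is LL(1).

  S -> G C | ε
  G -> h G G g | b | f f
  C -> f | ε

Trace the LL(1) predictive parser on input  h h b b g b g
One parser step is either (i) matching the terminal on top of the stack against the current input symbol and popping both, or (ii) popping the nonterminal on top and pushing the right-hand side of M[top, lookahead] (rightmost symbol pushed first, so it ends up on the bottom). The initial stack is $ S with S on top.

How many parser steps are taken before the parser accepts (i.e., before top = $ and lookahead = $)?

step 1: stack=$ S  input=h h b b g b g $  — expand S -> G C
step 2: stack=$ C G  input=h h b b g b g $  — expand G -> h G G g
step 3: stack=$ C g G G h  input=h h b b g b g $  — match h
step 4: stack=$ C g G G  input=h b b g b g $  — expand G -> h G G g
step 5: stack=$ C g G g G G h  input=h b b g b g $  — match h
step 6: stack=$ C g G g G G  input=b b g b g $  — expand G -> b
step 7: stack=$ C g G g G b  input=b b g b g $  — match b
step 8: stack=$ C g G g G  input=b g b g $  — expand G -> b
step 9: stack=$ C g G g b  input=b g b g $  — match b
step 10: stack=$ C g G g  input=g b g $  — match g
step 11: stack=$ C g G  input=b g $  — expand G -> b
step 12: stack=$ C g b  input=b g $  — match b
step 13: stack=$ C g  input=g $  — match g
step 14: stack=$ C  input=$  — expand C -> ε
Accept reached after 14 steps.

14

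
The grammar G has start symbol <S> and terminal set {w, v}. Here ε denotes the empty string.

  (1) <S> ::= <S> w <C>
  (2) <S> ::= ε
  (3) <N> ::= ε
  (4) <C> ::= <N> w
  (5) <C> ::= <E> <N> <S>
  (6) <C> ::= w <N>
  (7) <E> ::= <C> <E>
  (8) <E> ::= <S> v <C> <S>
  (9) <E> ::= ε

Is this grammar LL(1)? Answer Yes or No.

FIRST(<S>) = {ε, w}
FIRST(<N>) = {ε}
FIRST(<C>) = {ε, v, w}
FIRST(<E>) = {ε, v, w}
FOLLOW(<S>) = {$, v, w}
FOLLOW(<N>) = {$, v, w}
FOLLOW(<C>) = {$, v, w}
FOLLOW(<E>) = {$, v, w}
Cell M[<C>, w] receives both <C> ::= <N> w and <C> ::= <E> <N> <S> and <C> ::= w <N> — the grammar is not LL(1).

No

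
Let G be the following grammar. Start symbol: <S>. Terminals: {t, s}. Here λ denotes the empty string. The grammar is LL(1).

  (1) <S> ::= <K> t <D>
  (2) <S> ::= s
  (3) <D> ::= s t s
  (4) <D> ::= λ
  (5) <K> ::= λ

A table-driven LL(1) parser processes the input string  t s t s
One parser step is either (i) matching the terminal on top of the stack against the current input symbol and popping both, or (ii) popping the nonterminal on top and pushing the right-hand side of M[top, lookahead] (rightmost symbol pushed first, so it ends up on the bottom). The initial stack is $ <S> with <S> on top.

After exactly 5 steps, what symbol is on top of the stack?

t

     Stack        Input      Action
  1  $ <S>        t s t s $  expand <S> ::= <K> t <D>
  2  $ <D> t <K>  t s t s $  expand <K> ::= λ
  3  $ <D> t      t s t s $  match t
  4  $ <D>        s t s $    expand <D> ::= s t s
  5  $ s t s      s t s $    match s
Stack after step 5: $ s t (top = t).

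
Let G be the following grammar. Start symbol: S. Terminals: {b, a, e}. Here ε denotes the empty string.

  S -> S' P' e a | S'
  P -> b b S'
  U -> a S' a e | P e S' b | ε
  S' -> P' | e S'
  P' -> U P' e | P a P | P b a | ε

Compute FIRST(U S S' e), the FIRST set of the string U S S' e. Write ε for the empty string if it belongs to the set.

FIRST(P) = {b}
FIRST(U) = {ε, a, b}  (via P e S' b)
FIRST(P') = {ε, a, b, e}  (via U P' e, P a P, P b a)
FIRST(S') = {ε, a, b, e}  (via P')
FIRST(S) = {ε, a, b, e}  (via S' P' e a, S')
FIRST(U S S' e): take FIRST of each symbol in turn, carrying on past any symbol whose FIRST contains ε; result {a, b, e}.

{a, b, e}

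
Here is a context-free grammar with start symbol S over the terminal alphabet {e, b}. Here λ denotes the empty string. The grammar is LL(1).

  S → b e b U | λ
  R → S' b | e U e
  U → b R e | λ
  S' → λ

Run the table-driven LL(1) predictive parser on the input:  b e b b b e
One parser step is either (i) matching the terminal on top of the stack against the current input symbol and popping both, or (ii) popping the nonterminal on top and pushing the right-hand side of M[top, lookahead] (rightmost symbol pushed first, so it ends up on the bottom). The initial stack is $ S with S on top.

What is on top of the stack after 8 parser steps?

b

     Stack      Input          Action
  1  $ S        b e b b b e $  expand S → b e b U
  2  $ U b e b  b e b b b e $  match b
  3  $ U b e    e b b b e $    match e
  4  $ U b      b b b e $      match b
  5  $ U        b b e $        expand U → b R e
  6  $ e R b    b b e $        match b
  7  $ e R      b e $          expand R → S' b
  8  $ e b S'   b e $          expand S' → λ
Stack after step 8: $ e b (top = b).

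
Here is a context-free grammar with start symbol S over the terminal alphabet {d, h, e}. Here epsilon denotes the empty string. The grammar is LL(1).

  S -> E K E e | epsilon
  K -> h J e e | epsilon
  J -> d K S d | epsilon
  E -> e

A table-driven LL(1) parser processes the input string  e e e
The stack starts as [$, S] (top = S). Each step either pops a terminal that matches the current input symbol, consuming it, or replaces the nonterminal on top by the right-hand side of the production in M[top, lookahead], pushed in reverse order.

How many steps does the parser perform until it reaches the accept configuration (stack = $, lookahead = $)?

step 1: stack=$ S  input=e e e $  — expand S -> E K E e
step 2: stack=$ e E K E  input=e e e $  — expand E -> e
step 3: stack=$ e E K e  input=e e e $  — match e
step 4: stack=$ e E K  input=e e $  — expand K -> epsilon
step 5: stack=$ e E  input=e e $  — expand E -> e
step 6: stack=$ e e  input=e e $  — match e
step 7: stack=$ e  input=e $  — match e
Accept reached after 7 steps.

7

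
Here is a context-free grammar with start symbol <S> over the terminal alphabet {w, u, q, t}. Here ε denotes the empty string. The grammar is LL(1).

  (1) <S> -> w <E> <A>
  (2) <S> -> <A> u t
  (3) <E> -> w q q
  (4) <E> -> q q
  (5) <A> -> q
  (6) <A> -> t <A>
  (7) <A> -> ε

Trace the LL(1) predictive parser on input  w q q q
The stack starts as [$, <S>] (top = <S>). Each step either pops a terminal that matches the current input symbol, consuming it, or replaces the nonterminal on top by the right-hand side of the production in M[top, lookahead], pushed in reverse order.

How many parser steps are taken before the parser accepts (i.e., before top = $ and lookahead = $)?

7

     Stack        Input      Action
  1  $ <S>        w q q q $  expand <S> -> w <E> <A>
  2  $ <A> <E> w  w q q q $  match w
  3  $ <A> <E>    q q q $    expand <E> -> q q
  4  $ <A> q q    q q q $    match q
  5  $ <A> q      q q $      match q
  6  $ <A>        q $        expand <A> -> q
  7  $ q          q $        match q
Accept reached after 7 steps.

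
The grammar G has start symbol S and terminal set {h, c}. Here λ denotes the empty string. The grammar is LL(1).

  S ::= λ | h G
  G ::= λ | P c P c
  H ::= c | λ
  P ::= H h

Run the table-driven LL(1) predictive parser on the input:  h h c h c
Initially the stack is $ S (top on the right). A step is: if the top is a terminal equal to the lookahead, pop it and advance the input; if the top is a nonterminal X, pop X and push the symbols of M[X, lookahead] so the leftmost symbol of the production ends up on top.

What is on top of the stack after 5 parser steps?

step 1: stack=$ S  input=h h c h c $  — expand S ::= h G
step 2: stack=$ G h  input=h h c h c $  — match h
step 3: stack=$ G  input=h c h c $  — expand G ::= P c P c
step 4: stack=$ c P c P  input=h c h c $  — expand P ::= H h
step 5: stack=$ c P c h H  input=h c h c $  — expand H ::= λ
Stack after step 5: $ c P c h (top = h).

h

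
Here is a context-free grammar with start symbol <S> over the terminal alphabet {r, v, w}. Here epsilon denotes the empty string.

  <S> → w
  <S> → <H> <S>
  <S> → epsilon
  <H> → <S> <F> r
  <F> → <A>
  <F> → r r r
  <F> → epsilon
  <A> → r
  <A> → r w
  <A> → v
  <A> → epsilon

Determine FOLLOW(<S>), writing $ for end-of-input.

{$, r, v}

FIRST(<A>): from <A>→r we get {r}; from <A>→r w we get {r}; from <A>→v we get {v}; from <A>→epsilon we get {epsilon}. So FIRST(<A>) = {epsilon, r, v}.
FIRST(<F>): from <F>→<A> we get {epsilon, r, v}; from <F>→r r r we get {r}; from <F>→epsilon we get {epsilon}. So FIRST(<F>) = {epsilon, r, v}.
FIRST(<S>): from <S>→w we get {w}; from <S>→<H> <S> we get {r, v, w}; from <S>→epsilon we get {epsilon}. So FIRST(<S>) = {epsilon, r, v, w}.
FIRST(<H>): from <H>→<S> <F> r we get {r, v, w}. So FIRST(<H>) = {r, v, w}.
FOLLOW(<S>) includes $ since <S> is the start symbol.
FOLLOW(<S>): in <S>→<H> <S>, the suffix after <S> is empty (adds nothing new); in <H>→<S> <F> r, <S> is followed by <F> r with FIRST {r, v}. Thus FOLLOW(<S>) = {$, r, v}.
FOLLOW(<H>): in <S>→<H> <S>, <H> is followed by <S> with FIRST {epsilon, r, v, w}; in <S>→<H> <S>, the suffix after <H> is nullable, so FOLLOW(<H>) ⊇ FOLLOW(<S>) = {$, r, v}. Thus FOLLOW(<H>) = {$, r, v, w}.
FOLLOW(<F>): in <H>→<S> <F> r, <F> is followed by r with FIRST {r}. Thus FOLLOW(<F>) = {r}.
FOLLOW(<A>): in <F>→<A>, the suffix after <A> is empty, so FOLLOW(<A>) ⊇ FOLLOW(<F>) = {r}. Thus FOLLOW(<A>) = {r}.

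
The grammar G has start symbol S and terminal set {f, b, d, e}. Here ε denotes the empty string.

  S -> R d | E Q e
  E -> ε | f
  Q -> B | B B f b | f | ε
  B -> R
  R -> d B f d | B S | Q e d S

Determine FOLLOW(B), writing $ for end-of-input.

FIRST(E): from E->ε we get {ε}; from E->f we get {f}. So FIRST(E) = {ε, f}.
FIRST(S): from S->R d we get {d, e, f}; from S->E Q e we get {d, e, f}. So FIRST(S) = {d, e, f}.
FIRST(Q): from Q->B we get {d, e, f}; from Q->B B f b we get {d, e, f}; from Q->f we get {f}; from Q->ε we get {ε}. So FIRST(Q) = {ε, d, e, f}.
FIRST(B): from B->R we get {d, e, f}. So FIRST(B) = {d, e, f}.
FIRST(R): from R->d B f d we get {d}; from R->B S we get {d, e, f}; from R->Q e d S we get {d, e, f}. So FIRST(R) = {d, e, f}.
FOLLOW(S) includes $ since S is the start symbol.
FOLLOW(E): in S->E Q e, E is followed by Q e with FIRST {d, e, f}. Thus FOLLOW(E) = {d, e, f}.
FOLLOW(Q): in S->E Q e, Q is followed by e with FIRST {e}; in R->Q e d S, Q is followed by e d S with FIRST {e}. Thus FOLLOW(Q) = {e}.
FOLLOW(B): in Q->B, the suffix after B is empty, so FOLLOW(B) ⊇ FOLLOW(Q) = {e}; in Q->B B f b (occurrence 1), B is followed by B f b with FIRST {d, e, f}; in Q->B B f b (occurrence 2), B is followed by f b with FIRST {f}; in R->d B f d, B is followed by f d with FIRST {f}; in R->B S, B is followed by S with FIRST {d, e, f}. Thus FOLLOW(B) = {d, e, f}.
FOLLOW(R): in S->R d, R is followed by d with FIRST {d}; in B->R, the suffix after R is empty, so FOLLOW(R) ⊇ FOLLOW(B) = {d, e, f}. Thus FOLLOW(R) = {d, e, f}.
FOLLOW(S): in R->B S, the suffix after S is empty, so FOLLOW(S) ⊇ FOLLOW(R) = {d, e, f}; in R->Q e d S, the suffix after S is empty, so FOLLOW(S) ⊇ FOLLOW(R) = {d, e, f}. Thus FOLLOW(S) = {$, d, e, f}.

{d, e, f}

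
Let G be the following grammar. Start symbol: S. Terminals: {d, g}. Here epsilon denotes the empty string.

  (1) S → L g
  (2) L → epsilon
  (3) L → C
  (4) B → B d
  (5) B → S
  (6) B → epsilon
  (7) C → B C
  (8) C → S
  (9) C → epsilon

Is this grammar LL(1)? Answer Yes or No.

No

FIRST(S) = {d, g}
FIRST(L) = {epsilon, d, g}
FIRST(B) = {epsilon, d, g}
FIRST(C) = {epsilon, d, g}
FOLLOW(S) = {$, d, g}
FOLLOW(L) = {g}
FOLLOW(B) = {d, g}
FOLLOW(C) = {g}
Cell M[B, d] receives both B → B d and B → S and B → epsilon — the grammar is not LL(1).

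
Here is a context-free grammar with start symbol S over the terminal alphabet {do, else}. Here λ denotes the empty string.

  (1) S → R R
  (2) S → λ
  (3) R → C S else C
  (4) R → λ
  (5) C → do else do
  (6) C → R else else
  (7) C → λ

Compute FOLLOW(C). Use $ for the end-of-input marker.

FIRST(S) = {λ, do, else}  (via R R)
FIRST(R) = {λ, do, else}  (via C S else C)
FIRST(C) = {λ, do, else}  (via R else else)
FOLLOW(S) includes $ since S is the start symbol.
FOLLOW(S): in R→C S else C, S is followed by else C with FIRST {else}. Thus FOLLOW(S) = {$, else}.
FOLLOW(R): in S→R R (occurrence 1), R is followed by R with FIRST {λ, do, else}; in S→R R (occurrence 1), the suffix after R is nullable, so FOLLOW(R) ⊇ FOLLOW(S) = {$, else}; in S→R R (occurrence 2), the suffix after R is empty, so FOLLOW(R) ⊇ FOLLOW(S) = {$, else}; in C→R else else, R is followed by else else with FIRST {else}. Thus FOLLOW(R) = {$, do, else}.
FOLLOW(C): in R→C S else C (occurrence 1), C is followed by S else C with FIRST {do, else}; in R→C S else C (occurrence 2), the suffix after C is empty, so FOLLOW(C) ⊇ FOLLOW(R) = {$, do, else}. Thus FOLLOW(C) = {$, do, else}.

{$, do, else}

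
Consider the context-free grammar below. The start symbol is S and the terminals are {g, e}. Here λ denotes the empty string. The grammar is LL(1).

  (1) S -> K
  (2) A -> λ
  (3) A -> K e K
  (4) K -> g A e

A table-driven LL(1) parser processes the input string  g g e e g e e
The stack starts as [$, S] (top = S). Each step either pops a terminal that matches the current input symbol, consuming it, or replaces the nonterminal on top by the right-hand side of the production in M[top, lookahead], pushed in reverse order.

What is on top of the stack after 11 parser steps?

A

      Stack          Input            Action
   1  $ S            g g e e g e e $  expand S -> K
   2  $ K            g g e e g e e $  expand K -> g A e
   3  $ e A g        g g e e g e e $  match g
   4  $ e A          g e e g e e $    expand A -> K e K
   5  $ e K e K      g e e g e e $    expand K -> g A e
   6  $ e K e e A g  g e e g e e $    match g
   7  $ e K e e A    e e g e e $      expand A -> λ
   8  $ e K e e      e e g e e $      match e
   9  $ e K e        e g e e $        match e
  10  $ e K          g e e $          expand K -> g A e
  11  $ e e A g      g e e $          match g
Stack after step 11: $ e e A (top = A).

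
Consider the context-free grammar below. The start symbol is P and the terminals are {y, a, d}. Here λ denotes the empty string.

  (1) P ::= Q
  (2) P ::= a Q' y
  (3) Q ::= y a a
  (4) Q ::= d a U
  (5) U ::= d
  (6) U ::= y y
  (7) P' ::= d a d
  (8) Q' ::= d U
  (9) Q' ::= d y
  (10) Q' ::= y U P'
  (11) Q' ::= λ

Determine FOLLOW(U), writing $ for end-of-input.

{$, d, y}

FIRST(Q): from Q::=y a a we get {y}; from Q::=d a U we get {d}. So FIRST(Q) = {d, y}.
FIRST(U): from U::=d we get {d}; from U::=y y we get {y}. So FIRST(U) = {d, y}.
FIRST(P'): from P'::=d a d we get {d}. So FIRST(P') = {d}.
FIRST(Q'): from Q'::=d U we get {d}; from Q'::=d y we get {d}; from Q'::=y U P' we get {y}; from Q'::=λ we get {λ}. So FIRST(Q') = {λ, d, y}.
FIRST(P): from P::=Q we get {d, y}; from P::=a Q' y we get {a}. So FIRST(P) = {a, d, y}.
FOLLOW(P) includes $ since P is the start symbol.
FOLLOW(P): P appears on no right-hand side. Thus FOLLOW(P) = {$}.
FOLLOW(Q): in P::=Q, the suffix after Q is empty, so FOLLOW(Q) ⊇ FOLLOW(P) = {$}. Thus FOLLOW(Q) = {$}.
FOLLOW(Q'): in P::=a Q' y, Q' is followed by y with FIRST {y}. Thus FOLLOW(Q') = {y}.
FOLLOW(U): in Q::=d a U, the suffix after U is empty, so FOLLOW(U) ⊇ FOLLOW(Q) = {$}; in Q'::=d U, the suffix after U is empty, so FOLLOW(U) ⊇ FOLLOW(Q') = {y}; in Q'::=y U P', U is followed by P' with FIRST {d}. Thus FOLLOW(U) = {$, d, y}.
FOLLOW(P'): in Q'::=y U P', the suffix after P' is empty, so FOLLOW(P') ⊇ FOLLOW(Q') = {y}. Thus FOLLOW(P') = {y}.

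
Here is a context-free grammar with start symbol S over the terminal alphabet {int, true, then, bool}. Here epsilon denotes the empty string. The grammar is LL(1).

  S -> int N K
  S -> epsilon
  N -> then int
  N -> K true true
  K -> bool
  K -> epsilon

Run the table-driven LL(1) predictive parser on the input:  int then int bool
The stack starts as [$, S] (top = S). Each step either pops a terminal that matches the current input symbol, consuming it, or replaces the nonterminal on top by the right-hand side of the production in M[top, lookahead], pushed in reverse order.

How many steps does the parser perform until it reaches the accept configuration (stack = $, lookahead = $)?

step 1: stack=$ S  input=int then int bool $  — expand S -> int N K
step 2: stack=$ K N int  input=int then int bool $  — match int
step 3: stack=$ K N  input=then int bool $  — expand N -> then int
step 4: stack=$ K int then  input=then int bool $  — match then
step 5: stack=$ K int  input=int bool $  — match int
step 6: stack=$ K  input=bool $  — expand K -> bool
step 7: stack=$ bool  input=bool $  — match bool
Accept reached after 7 steps.

7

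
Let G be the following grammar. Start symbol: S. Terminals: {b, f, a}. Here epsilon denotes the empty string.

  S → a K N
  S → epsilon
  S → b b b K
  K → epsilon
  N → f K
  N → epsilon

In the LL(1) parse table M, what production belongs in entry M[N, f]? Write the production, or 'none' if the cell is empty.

N → f K

FIRST(S): from S→a K N we get {a}; from S→epsilon we get {epsilon}; from S→b b b K we get {b}. So FIRST(S) = {epsilon, a, b}.
FIRST(K): from K→epsilon we get {epsilon}. So FIRST(K) = {epsilon}.
FIRST(N): from N→f K we get {f}; from N→epsilon we get {epsilon}. So FIRST(N) = {epsilon, f}.
FOLLOW(S) includes $ since S is the start symbol.
FOLLOW(S): S appears on no right-hand side. Thus FOLLOW(S) = {$}.
FOLLOW(N): in S→a K N, the suffix after N is empty, so FOLLOW(N) ⊇ FOLLOW(S) = {$}. Thus FOLLOW(N) = {$}.
For N → f K: FIRST(f K) = {f}, so it goes in M[N, t] for t ∈ {f}.
For N → epsilon: FIRST(epsilon) = {epsilon}, so it goes in M[N, t] for t ∈ {}; since epsilon ∈ FIRST, also for every t ∈ FOLLOW(N) = {$}.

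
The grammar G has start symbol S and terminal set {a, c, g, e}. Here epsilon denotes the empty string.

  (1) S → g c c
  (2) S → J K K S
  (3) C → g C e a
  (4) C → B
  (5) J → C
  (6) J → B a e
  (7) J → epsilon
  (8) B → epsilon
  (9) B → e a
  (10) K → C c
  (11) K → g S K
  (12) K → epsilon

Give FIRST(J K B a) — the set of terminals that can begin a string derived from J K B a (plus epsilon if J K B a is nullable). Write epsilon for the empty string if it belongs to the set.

FIRST(B) = {epsilon, e}
FIRST(C) = {epsilon, e, g}  (via B)
FIRST(J) = {epsilon, a, e, g}  (via C, B a e)
FIRST(K) = {epsilon, c, e, g}  (via C c)
FIRST(S) = {a, c, e, g}  (via J K K S)
FIRST(J K B a): take FIRST of each symbol in turn, carrying on past any symbol whose FIRST contains epsilon; result {a, c, e, g}.

{a, c, e, g}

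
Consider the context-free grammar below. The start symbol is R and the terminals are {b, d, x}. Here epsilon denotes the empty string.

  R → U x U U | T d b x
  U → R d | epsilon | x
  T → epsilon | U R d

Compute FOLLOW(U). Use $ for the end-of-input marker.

FIRST(R) = {d, x}  (via U x U U, T d b x)
FIRST(U) = {epsilon, d, x}  (via R d)
FIRST(T) = {epsilon, d, x}  (via U R d)
FOLLOW(R) includes $ since R is the start symbol.
FOLLOW(R): in U→R d, R is followed by d with FIRST {d}; in T→U R d, R is followed by d with FIRST {d}. Thus FOLLOW(R) = {$, d}.
FOLLOW(U): in R→U x U U (occurrence 1), U is followed by x U U with FIRST {x}; in R→U x U U (occurrence 2), U is followed by U with FIRST {epsilon, d, x}; in R→U x U U (occurrence 2), the suffix after U is nullable, so FOLLOW(U) ⊇ FOLLOW(R) = {$, d}; in R→U x U U (occurrence 3), the suffix after U is empty, so FOLLOW(U) ⊇ FOLLOW(R) = {$, d}; in T→U R d, U is followed by R d with FIRST {d, x}. Thus FOLLOW(U) = {$, d, x}.
FOLLOW(T): in R→T d b x, T is followed by d b x with FIRST {d}. Thus FOLLOW(T) = {d}.

{$, d, x}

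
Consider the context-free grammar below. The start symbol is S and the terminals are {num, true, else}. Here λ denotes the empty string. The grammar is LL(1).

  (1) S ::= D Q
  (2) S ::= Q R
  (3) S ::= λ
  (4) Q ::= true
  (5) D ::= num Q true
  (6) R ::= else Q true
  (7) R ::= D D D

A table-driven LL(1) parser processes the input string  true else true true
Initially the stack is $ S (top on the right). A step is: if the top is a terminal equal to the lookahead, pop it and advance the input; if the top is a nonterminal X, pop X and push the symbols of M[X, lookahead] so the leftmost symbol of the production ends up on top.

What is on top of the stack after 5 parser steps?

Q

step 1: stack=$ S  input=true else true true $  — expand S ::= Q R
step 2: stack=$ R Q  input=true else true true $  — expand Q ::= true
step 3: stack=$ R true  input=true else true true $  — match true
step 4: stack=$ R  input=else true true $  — expand R ::= else Q true
step 5: stack=$ true Q else  input=else true true $  — match else
Stack after step 5: $ true Q (top = Q).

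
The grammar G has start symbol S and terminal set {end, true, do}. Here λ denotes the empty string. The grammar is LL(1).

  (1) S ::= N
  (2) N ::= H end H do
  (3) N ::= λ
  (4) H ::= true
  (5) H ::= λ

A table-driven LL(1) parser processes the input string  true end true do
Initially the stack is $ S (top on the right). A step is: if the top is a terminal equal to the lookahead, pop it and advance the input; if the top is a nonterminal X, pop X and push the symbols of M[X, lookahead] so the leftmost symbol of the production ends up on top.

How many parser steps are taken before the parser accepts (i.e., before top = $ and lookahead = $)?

8

step 1: stack=$ S  input=true end true do $  — expand S ::= N
step 2: stack=$ N  input=true end true do $  — expand N ::= H end H do
step 3: stack=$ do H end H  input=true end true do $  — expand H ::= true
step 4: stack=$ do H end true  input=true end true do $  — match true
step 5: stack=$ do H end  input=end true do $  — match end
step 6: stack=$ do H  input=true do $  — expand H ::= true
step 7: stack=$ do true  input=true do $  — match true
step 8: stack=$ do  input=do $  — match do
Accept reached after 8 steps.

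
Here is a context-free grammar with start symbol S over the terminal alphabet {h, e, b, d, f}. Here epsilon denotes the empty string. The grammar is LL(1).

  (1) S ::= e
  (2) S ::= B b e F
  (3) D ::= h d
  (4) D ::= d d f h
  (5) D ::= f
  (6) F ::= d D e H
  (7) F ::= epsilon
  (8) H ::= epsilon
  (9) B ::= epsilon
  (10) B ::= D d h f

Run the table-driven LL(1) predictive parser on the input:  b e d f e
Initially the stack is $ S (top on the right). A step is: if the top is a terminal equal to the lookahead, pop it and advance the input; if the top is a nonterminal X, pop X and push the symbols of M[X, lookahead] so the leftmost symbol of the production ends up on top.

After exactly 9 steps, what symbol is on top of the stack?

     Stack      Input        Action
  1  $ S        b e d f e $  expand S ::= B b e F
  2  $ F e b B  b e d f e $  expand B ::= epsilon
  3  $ F e b    b e d f e $  match b
  4  $ F e      e d f e $    match e
  5  $ F        d f e $      expand F ::= d D e H
  6  $ H e D d  d f e $      match d
  7  $ H e D    f e $        expand D ::= f
  8  $ H e f    f e $        match f
  9  $ H e      e $          match e
Stack after step 9: $ H (top = H).

H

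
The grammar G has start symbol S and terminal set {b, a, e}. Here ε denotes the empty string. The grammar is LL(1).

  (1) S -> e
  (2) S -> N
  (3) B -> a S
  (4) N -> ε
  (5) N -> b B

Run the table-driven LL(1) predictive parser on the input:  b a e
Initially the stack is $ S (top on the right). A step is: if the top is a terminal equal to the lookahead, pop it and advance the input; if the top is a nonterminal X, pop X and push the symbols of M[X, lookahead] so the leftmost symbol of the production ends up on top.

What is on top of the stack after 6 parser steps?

step 1: stack=$ S  input=b a e $  — expand S -> N
step 2: stack=$ N  input=b a e $  — expand N -> b B
step 3: stack=$ B b  input=b a e $  — match b
step 4: stack=$ B  input=a e $  — expand B -> a S
step 5: stack=$ S a  input=a e $  — match a
step 6: stack=$ S  input=e $  — expand S -> e
Stack after step 6: $ e (top = e).

e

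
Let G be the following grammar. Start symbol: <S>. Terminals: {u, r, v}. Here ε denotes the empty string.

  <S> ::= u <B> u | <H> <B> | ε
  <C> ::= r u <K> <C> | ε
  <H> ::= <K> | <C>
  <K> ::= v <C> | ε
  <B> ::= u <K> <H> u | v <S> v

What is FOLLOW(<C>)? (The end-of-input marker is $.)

FIRST(<C>): from <C>::=r u <K> <C> we get {r}; from <C>::=ε we get {ε}. So FIRST(<C>) = {ε, r}.
FIRST(<K>): from <K>::=v <C> we get {v}; from <K>::=ε we get {ε}. So FIRST(<K>) = {ε, v}.
FIRST(<B>): from <B>::=u <K> <H> u we get {u}; from <B>::=v <S> v we get {v}. So FIRST(<B>) = {u, v}.
FIRST(<H>): from <H>::=<K> we get {ε, v}; from <H>::=<C> we get {ε, r}. So FIRST(<H>) = {ε, r, v}.
FIRST(<S>): from <S>::=u <B> u we get {u}; from <S>::=<H> <B> we get {r, u, v}; from <S>::=ε we get {ε}. So FIRST(<S>) = {ε, r, u, v}.
FOLLOW(<S>) includes $ since <S> is the start symbol.
FOLLOW(<S>): in <B>::=v <S> v, <S> is followed by v with FIRST {v}. Thus FOLLOW(<S>) = {$, v}.
FOLLOW(<H>): in <S>::=<H> <B>, <H> is followed by <B> with FIRST {u, v}; in <B>::=u <K> <H> u, <H> is followed by u with FIRST {u}. Thus FOLLOW(<H>) = {u, v}.
FOLLOW(<B>): in <S>::=u <B> u, <B> is followed by u with FIRST {u}; in <S>::=<H> <B>, the suffix after <B> is empty, so FOLLOW(<B>) ⊇ FOLLOW(<S>) = {$, v}. Thus FOLLOW(<B>) = {$, u, v}.
FOLLOW(<C>): in <C>::=r u <K> <C>, the suffix after <C> is empty (adds nothing new); in <H>::=<C>, the suffix after <C> is empty, so FOLLOW(<C>) ⊇ FOLLOW(<H>) = {u, v}; in <K>::=v <C>, the suffix after <C> is empty, so FOLLOW(<C>) ⊇ FOLLOW(<K>) = {r, u, v}. Thus FOLLOW(<C>) = {r, u, v}.
FOLLOW(<K>): in <C>::=r u <K> <C>, <K> is followed by <C> with FIRST {ε, r}; in <C>::=r u <K> <C>, the suffix after <K> is nullable, so FOLLOW(<K>) ⊇ FOLLOW(<C>) = {r, u, v}; in <H>::=<K>, the suffix after <K> is empty, so FOLLOW(<K>) ⊇ FOLLOW(<H>) = {u, v}; in <B>::=u <K> <H> u, <K> is followed by <H> u with FIRST {r, u, v}. Thus FOLLOW(<K>) = {r, u, v}.

{r, u, v}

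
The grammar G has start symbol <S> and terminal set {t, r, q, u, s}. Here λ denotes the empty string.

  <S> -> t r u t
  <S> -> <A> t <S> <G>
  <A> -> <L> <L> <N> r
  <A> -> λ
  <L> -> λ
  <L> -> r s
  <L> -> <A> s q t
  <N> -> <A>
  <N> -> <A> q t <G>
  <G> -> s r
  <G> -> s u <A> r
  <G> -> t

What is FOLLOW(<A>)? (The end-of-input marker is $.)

FIRST(<G>): from <G>->s r we get {s}; from <G>->s u <A> r we get {s}; from <G>->t we get {t}. So FIRST(<G>) = {s, t}.
FIRST(<S>): from <S>->t r u t we get {t}; from <S>-><A> t <S> <G> we get {q, r, s, t}. So FIRST(<S>) = {q, r, s, t}.
FIRST(<A>): from <A>-><L> <L> <N> r we get {q, r, s}; from <A>->λ we get {λ}. So FIRST(<A>) = {λ, q, r, s}.
FIRST(<L>): from <L>->λ we get {λ}; from <L>->r s we get {r}; from <L>-><A> s q t we get {q, r, s}. So FIRST(<L>) = {λ, q, r, s}.
FIRST(<N>): from <N>-><A> we get {λ, q, r, s}; from <N>-><A> q t <G> we get {q, r, s}. So FIRST(<N>) = {λ, q, r, s}.
FOLLOW(<S>) includes $ since <S> is the start symbol.
FOLLOW(<S>): in <S>-><A> t <S> <G>, <S> is followed by <G> with FIRST {s, t}. Thus FOLLOW(<S>) = {$, s, t}.
FOLLOW(<L>): in <A>-><L> <L> <N> r (occurrence 1), <L> is followed by <L> <N> r with FIRST {q, r, s}; in <A>-><L> <L> <N> r (occurrence 2), <L> is followed by <N> r with FIRST {q, r, s}. Thus FOLLOW(<L>) = {q, r, s}.
FOLLOW(<N>): in <A>-><L> <L> <N> r, <N> is followed by r with FIRST {r}. Thus FOLLOW(<N>) = {r}.
FOLLOW(<A>): in <S>-><A> t <S> <G>, <A> is followed by t <S> <G> with FIRST {t}; in <L>-><A> s q t, <A> is followed by s q t with FIRST {s}; in <N>-><A>, the suffix after <A> is empty, so FOLLOW(<A>) ⊇ FOLLOW(<N>) = {r}; in <N>-><A> q t <G>, <A> is followed by q t <G> with FIRST {q}; in <G>->s u <A> r, <A> is followed by r with FIRST {r}. Thus FOLLOW(<A>) = {q, r, s, t}.
FOLLOW(<G>): in <S>-><A> t <S> <G>, the suffix after <G> is empty, so FOLLOW(<G>) ⊇ FOLLOW(<S>) = {$, s, t}; in <N>-><A> q t <G>, the suffix after <G> is empty, so FOLLOW(<G>) ⊇ FOLLOW(<N>) = {r}. Thus FOLLOW(<G>) = {$, r, s, t}.

{q, r, s, t}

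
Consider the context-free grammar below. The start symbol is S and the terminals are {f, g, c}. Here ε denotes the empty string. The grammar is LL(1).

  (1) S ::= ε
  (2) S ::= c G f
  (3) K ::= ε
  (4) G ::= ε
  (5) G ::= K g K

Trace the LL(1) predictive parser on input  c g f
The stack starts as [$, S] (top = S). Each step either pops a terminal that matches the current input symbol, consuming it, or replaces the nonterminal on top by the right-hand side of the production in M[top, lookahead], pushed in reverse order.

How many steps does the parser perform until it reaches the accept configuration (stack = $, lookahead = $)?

     Stack      Input    Action
  1  $ S        c g f $  expand S ::= c G f
  2  $ f G c    c g f $  match c
  3  $ f G      g f $    expand G ::= K g K
  4  $ f K g K  g f $    expand K ::= ε
  5  $ f K g    g f $    match g
  6  $ f K      f $      expand K ::= ε
  7  $ f        f $      match f
Accept reached after 7 steps.

7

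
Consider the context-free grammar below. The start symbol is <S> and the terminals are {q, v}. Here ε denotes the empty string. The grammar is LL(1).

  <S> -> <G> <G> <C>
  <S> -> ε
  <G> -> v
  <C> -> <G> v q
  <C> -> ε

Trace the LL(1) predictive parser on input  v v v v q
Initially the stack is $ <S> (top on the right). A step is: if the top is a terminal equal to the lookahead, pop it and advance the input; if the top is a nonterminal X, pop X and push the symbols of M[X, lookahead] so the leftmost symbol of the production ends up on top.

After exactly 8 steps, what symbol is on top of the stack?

     Stack          Input        Action
  1  $ <S>          v v v v q $  expand <S> -> <G> <G> <C>
  2  $ <C> <G> <G>  v v v v q $  expand <G> -> v
  3  $ <C> <G> v    v v v v q $  match v
  4  $ <C> <G>      v v v q $    expand <G> -> v
  5  $ <C> v        v v v q $    match v
  6  $ <C>          v v q $      expand <C> -> <G> v q
  7  $ q v <G>      v v q $      expand <G> -> v
  8  $ q v v        v v q $      match v
Stack after step 8: $ q v (top = v).

v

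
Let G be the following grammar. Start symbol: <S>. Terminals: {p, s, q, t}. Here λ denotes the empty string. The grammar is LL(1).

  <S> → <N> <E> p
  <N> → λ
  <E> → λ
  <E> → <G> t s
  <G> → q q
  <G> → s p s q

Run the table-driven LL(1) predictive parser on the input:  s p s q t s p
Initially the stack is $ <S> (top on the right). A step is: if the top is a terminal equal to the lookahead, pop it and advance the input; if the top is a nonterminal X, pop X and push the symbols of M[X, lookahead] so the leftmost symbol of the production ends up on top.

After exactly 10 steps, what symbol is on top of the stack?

      Stack            Input            Action
   1  $ <S>            s p s q t s p $  expand <S> → <N> <E> p
   2  $ p <E> <N>      s p s q t s p $  expand <N> → λ
   3  $ p <E>          s p s q t s p $  expand <E> → <G> t s
   4  $ p s t <G>      s p s q t s p $  expand <G> → s p s q
   5  $ p s t q s p s  s p s q t s p $  match s
   6  $ p s t q s p    p s q t s p $    match p
   7  $ p s t q s      s q t s p $      match s
   8  $ p s t q        q t s p $        match q
   9  $ p s t          t s p $          match t
  10  $ p s            s p $            match s
Stack after step 10: $ p (top = p).

p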